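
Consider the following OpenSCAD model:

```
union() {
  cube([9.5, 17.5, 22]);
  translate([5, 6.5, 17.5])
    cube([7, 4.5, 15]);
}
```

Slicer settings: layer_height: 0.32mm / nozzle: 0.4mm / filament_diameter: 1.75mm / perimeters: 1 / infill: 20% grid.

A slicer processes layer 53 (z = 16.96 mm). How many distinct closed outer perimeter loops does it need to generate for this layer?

At z = 16.96 mm: the 9.5×17.5 cube contributes its full rectangle; the cube at (5, 6.5) does not reach this height (z outside [17.5, 32.5]); Merging all regions: only the 9.5×17.5 cube is present, so the union is just that shape — 1 connected region. The result has 1 disconnected region.

1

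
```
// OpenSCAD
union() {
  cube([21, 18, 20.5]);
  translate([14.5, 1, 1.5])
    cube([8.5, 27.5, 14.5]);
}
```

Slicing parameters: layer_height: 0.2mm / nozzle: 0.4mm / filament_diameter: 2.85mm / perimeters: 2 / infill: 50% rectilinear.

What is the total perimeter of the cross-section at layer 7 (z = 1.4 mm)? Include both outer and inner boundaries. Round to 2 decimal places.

At z = 1.4 mm: the cube is present — its section is the full 21×18 rectangle (perimeter 78.00 mm); the cube at (14.5, 1) is not intersected at this z (z outside [1.5, 16]); Merging all regions: only the 21×18 cube is present, so the union is just that shape — boundary = 78.00 mm. Overall, the cross-section is a single solid region. Total boundary length (outer) = 78.00 mm.

78.00 mm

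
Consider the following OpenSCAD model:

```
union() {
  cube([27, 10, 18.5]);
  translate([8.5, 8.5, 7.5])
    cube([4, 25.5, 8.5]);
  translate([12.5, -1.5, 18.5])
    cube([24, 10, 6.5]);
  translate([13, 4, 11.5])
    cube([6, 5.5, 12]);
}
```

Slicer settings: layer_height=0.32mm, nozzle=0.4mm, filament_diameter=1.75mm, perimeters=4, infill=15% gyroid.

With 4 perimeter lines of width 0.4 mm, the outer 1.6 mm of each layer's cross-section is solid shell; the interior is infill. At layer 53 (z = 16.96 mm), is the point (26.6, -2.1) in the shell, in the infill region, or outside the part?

At z = 16.96 mm: the cube (footprint 27×10) is included at this height; the cube at (8.5, 8.5) is not intersected at this z (z outside [7.5, 16]); the cube at (12.5, -1.5) does not reach this height (z outside [18.5, 25]); the cube at (13, 4) (footprint 6×5.5) is included at this height; Combining (union): the 6×5.5 cube at (13, 4) lies entirely inside the 27×10 cube, so the union is just the 27×10 cube — 1 connected region. Overall, the cross-section is a single solid region. The nearest boundary edge runs (27.00, 0.00)→(0.00, 0.00); distance from the point to it = 2.10 mm. The point is not inside any of the regions above, so it lies outside the cross-section (2.10 mm from the nearest boundary).

outside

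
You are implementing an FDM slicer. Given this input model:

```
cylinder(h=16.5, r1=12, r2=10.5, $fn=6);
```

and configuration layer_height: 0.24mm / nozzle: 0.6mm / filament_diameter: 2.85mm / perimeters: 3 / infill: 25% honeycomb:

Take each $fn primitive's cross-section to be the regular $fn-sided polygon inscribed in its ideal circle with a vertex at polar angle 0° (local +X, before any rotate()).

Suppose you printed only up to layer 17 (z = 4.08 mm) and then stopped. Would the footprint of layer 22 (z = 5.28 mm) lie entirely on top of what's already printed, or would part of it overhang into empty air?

entirely on top

Compare the two slices. At z = 4.08: the cone contributes a regular 6-gon of circumradius 11.629 (interpolated between r1=12 and r2=10.5 at t=0.247) (area = (6/2)·11.629²·sin(360°/6) = 351.35 mm²). At z = 5.28: the cone contributes a regular 6-gon of circumradius 11.520 (interpolated between r1=12 and r2=10.5 at t=0.320) (area = (6/2)·11.520²·sin(360°/6) = 344.79 mm²). Checking containment: the cross-section at z = 5.28 is a subset of the cross-section at z = 4.08.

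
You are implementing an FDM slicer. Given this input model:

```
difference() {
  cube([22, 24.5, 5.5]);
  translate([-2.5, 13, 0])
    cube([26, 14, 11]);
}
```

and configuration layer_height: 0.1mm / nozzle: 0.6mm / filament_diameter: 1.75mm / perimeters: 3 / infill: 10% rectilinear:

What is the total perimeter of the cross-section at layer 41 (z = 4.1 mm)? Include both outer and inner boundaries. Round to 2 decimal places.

70.00 mm

At z = 4.1 mm: the 22×24.5 cube contributes its full rectangle (perimeter 93.00 mm); the 26×14 cube at (-2.5, 13) contributes its full rectangle (perimeter 80.00 mm); Taking the first minus the rest: starting from the 22×24.5 cube, the 26×14 cube at (-2.5, 13) partially overlaps it — only the 253.00 mm² overlap (of its 364.00 mm²) is removed, clipping the outline — boundary = 70.00 mm. Overall, the cross-section is a single solid region. Total boundary length (outer) = 70.00 mm.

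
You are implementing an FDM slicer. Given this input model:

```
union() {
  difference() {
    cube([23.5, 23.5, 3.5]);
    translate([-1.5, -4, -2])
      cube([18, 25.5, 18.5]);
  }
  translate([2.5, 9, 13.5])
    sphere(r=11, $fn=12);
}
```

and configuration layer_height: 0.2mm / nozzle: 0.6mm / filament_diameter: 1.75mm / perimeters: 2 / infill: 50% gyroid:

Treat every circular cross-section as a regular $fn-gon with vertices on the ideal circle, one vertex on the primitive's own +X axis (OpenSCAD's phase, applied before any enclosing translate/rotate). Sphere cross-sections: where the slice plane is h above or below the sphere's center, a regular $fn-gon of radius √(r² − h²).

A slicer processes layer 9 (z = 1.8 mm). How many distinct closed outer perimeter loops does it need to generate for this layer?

At z = 1.8 mm: the cube (footprint 23.5×23.5) is included at this height; the cube at (-1.5, -4) (footprint 18×25.5) is included at this height; Subtracting the remaining from the first: starting from the 23.5×23.5 cube, the 18×25.5 cube at (-1.5, -4) partially overlaps it — only the 354.75 mm² overlap (of its 459.00 mm²) is removed, clipping the outline — 1 connected region; the sphere at (2.5, 9) does not reach this height (|z−center|=11.700 > r=11); Merging all regions: only that combined region is present, so the union is just that shape — 1 connected region. The result has 1 disconnected region.

1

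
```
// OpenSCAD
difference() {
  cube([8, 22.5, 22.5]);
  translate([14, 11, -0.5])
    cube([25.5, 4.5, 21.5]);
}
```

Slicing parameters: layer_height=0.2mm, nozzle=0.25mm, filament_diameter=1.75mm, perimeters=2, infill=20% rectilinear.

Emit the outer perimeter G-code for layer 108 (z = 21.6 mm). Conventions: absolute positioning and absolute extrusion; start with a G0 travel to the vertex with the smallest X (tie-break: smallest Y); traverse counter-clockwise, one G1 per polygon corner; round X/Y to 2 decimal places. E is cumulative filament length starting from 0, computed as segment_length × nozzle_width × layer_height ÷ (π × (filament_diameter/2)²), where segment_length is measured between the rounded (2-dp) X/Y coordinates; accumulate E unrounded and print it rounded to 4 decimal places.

G0 X0.00 Y0.00 Z21.60
G1 X8.00 Y0.00 E0.1663
G1 X8.00 Y22.50 E0.6340
G1 X0.00 Y22.50 E0.8003
G1 X0.00 Y0.00 E1.2680

At z = 21.6 mm: the 8×22.5 cube contributes its full rectangle; the cube at (14, 11) does not reach this height (z outside [-0.5, 21]); Subtracting the remaining from the first: none of the subtracted shapes is present at this height, so the 8×22.5 cube is unchanged — 1 connected region. The outline is a single polygon with 4 vertices. Extrusion per mm of travel: 0.25 × 0.2 / (π × 0.875²) = 0.020788. Accumulating E over each segment gives final E = 1.2680.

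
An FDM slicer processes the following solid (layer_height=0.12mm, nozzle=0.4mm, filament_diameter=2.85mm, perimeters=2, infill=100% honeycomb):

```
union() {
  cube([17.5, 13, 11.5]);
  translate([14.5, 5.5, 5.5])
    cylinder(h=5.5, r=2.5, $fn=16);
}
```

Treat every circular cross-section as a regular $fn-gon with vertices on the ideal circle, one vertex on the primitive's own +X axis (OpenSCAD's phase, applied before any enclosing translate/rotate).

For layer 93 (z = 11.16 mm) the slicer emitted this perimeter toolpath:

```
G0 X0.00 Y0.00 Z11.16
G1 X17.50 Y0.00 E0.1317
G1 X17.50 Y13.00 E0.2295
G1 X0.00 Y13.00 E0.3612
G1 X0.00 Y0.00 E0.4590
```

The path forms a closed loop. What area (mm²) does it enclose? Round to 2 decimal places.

227.50 mm²

Apply the shoelace formula to the sequence of (X, Y) vertices; enclosed area = 227.50 mm².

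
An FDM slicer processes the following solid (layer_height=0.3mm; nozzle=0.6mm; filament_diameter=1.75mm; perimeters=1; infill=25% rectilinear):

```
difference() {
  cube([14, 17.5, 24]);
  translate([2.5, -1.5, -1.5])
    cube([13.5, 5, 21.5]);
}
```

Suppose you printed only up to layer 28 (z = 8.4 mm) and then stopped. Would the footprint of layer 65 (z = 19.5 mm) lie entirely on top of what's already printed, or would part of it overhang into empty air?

entirely on top

Compare the two slices. At z = 8.4: the cube (footprint 14×17.5) is included at this height (area 245.00 mm²); the cube at (2.5, -1.5) is present — its section is the full 13.5×5 rectangle (area 67.50 mm²); Taking the first minus the rest: starting from the 14×17.5 cube (245.00 mm²), the 13.5×5 cube at (2.5, -1.5) partially overlaps it — only the 40.25 mm² overlap (of its 67.50 mm²) is removed, clipping the outline — area = 204.75 mm². At z = 19.5: the cube is present — its section is the full 14×17.5 rectangle (area 245.00 mm²); the 13.5×5 cube at (2.5, -1.5) contributes its full rectangle (area 67.50 mm²); Subtracting the remaining from the first: starting from the 14×17.5 cube (245.00 mm²), the 13.5×5 cube at (2.5, -1.5) partially overlaps it — only the 40.25 mm² overlap (of its 67.50 mm²) is removed, clipping the outline — area = 204.75 mm². Checking containment: the cross-section at z = 19.5 is a subset of the cross-section at z = 8.4.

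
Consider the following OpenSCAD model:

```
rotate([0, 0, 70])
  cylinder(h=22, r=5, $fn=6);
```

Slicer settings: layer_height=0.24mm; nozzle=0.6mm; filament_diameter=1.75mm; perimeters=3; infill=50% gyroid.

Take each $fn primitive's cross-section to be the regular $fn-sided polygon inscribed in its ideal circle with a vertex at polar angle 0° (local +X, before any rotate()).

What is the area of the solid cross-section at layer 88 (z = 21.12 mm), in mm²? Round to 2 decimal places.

64.95 mm²

At z = 21.12 mm: the r=5 cylinder gives a regular 6-gon of circumradius 5 (constant along its height) (area = (6/2)·5.000²·sin(360°/6) = 64.95 mm²); (rotated 70° about Z; rotation is an isometry so areas/perimeters/island counts are preserved). Overall, the cross-section is a single solid region. Net area = 64.95 mm².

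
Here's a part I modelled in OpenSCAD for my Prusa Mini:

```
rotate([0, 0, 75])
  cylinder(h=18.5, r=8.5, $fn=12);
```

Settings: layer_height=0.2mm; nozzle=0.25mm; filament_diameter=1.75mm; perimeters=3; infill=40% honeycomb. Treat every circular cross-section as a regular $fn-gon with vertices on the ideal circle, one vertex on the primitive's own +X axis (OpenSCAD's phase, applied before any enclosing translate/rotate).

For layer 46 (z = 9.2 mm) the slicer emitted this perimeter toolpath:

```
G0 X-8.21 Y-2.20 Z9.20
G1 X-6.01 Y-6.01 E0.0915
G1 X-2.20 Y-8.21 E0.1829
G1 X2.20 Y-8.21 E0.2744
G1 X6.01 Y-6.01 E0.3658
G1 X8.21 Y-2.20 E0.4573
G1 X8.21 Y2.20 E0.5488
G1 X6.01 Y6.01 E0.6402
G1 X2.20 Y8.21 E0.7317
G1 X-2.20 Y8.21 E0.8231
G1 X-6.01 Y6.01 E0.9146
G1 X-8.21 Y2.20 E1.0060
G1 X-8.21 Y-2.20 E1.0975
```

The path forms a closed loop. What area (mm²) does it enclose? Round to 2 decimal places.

216.73 mm²

Apply the shoelace formula to the sequence of (X, Y) vertices; enclosed area = 216.73 mm².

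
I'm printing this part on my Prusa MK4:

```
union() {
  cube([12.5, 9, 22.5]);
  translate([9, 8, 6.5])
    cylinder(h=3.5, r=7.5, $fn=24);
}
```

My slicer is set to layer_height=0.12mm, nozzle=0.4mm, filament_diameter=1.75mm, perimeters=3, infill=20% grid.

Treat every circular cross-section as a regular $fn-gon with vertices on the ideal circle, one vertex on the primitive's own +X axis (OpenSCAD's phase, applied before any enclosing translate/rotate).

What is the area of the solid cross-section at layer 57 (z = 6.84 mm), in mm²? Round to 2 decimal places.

At z = 6.84 mm: the 12.5×9 cube contributes its full rectangle (area 112.50 mm²); the r=7.5 cylinder at (9, 8) contributes a regular 24-gon of circumradius 7.5 (area = (24/2)·7.500²·sin(360°/24) = 174.70 mm²); Taking the union: the regions partially overlap — summed areas 287.20 mm² minus the doubly-counted overlap 79.71 mm² gives 207.49 mm² — area = 207.49 mm². Overall, the cross-section is a single solid region. Net area = 207.49 mm².

207.49 mm²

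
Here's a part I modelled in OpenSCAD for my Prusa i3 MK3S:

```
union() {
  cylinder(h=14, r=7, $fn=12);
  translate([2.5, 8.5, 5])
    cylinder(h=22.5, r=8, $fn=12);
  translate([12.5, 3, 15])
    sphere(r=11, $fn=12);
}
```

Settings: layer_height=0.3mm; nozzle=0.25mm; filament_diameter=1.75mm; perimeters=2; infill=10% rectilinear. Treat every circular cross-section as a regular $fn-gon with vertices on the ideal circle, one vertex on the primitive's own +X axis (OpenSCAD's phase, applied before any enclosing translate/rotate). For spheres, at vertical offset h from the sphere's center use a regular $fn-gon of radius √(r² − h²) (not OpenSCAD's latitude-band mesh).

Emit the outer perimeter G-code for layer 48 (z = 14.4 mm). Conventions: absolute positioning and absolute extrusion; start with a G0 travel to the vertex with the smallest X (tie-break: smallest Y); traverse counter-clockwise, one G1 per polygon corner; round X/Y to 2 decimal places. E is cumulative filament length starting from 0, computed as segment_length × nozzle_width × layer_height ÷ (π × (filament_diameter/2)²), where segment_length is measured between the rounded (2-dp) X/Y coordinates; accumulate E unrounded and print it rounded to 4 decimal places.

G0 X-5.50 Y8.50 Z14.40
G1 X-4.43 Y4.50 E0.1291
G1 X-1.50 Y1.57 E0.2583
G1 X2.16 Y0.59 E0.3765
G1 X2.99 Y-2.49 E0.4759
G1 X7.01 Y-6.51 E0.6532
G1 X12.50 Y-7.98 E0.8304
G1 X17.99 Y-6.51 E1.0076
G1 X22.01 Y-2.49 E1.1849
G1 X23.48 Y3.00 E1.3621
G1 X22.01 Y8.49 E1.5393
G1 X17.99 Y12.51 E1.7166
G1 X12.50 Y13.98 E1.8938
G1 X8.91 Y13.02 E2.0097
G1 X6.50 Y15.43 E2.1160
G1 X2.50 Y16.50 E2.2451
G1 X-1.50 Y15.43 E2.3742
G1 X-4.43 Y12.50 E2.5034
G1 X-5.50 Y8.50 E2.6325

At z = 14.4 mm: the cylinder does not reach this height (z outside [0, 14]); the cylinder at (2.5, 8.5): section is a regular 12-gon, circumradius r=8; the r=11 sphere at (12.5, 3) contributes a regular 12-gon of circumradius √(11²−0.6²) = 10.984; Combining (union): the regions partially overlap (shared area 71.48 mm²), so overlapping operands fuse into one piece — 1 connected region. The outline is a single polygon with 18 vertices. Extrusion per mm of travel: 0.25 × 0.3 / (π × 0.875²) = 0.031181. Accumulating E over each segment gives final E = 2.6325.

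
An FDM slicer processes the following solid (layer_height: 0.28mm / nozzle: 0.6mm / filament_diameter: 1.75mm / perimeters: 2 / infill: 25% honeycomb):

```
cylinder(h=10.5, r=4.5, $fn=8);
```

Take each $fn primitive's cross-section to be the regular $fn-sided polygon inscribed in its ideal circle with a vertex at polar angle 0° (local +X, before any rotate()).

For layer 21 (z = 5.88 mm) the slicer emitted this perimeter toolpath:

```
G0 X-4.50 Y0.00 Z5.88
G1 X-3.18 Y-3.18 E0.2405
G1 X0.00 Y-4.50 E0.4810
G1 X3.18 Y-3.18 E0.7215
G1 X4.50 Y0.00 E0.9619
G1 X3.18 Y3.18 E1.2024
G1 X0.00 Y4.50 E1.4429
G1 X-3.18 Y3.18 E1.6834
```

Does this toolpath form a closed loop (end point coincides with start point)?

Start point (G0): (-4.50, 0.00). End point (last G1): the path does not return to the start — open.

no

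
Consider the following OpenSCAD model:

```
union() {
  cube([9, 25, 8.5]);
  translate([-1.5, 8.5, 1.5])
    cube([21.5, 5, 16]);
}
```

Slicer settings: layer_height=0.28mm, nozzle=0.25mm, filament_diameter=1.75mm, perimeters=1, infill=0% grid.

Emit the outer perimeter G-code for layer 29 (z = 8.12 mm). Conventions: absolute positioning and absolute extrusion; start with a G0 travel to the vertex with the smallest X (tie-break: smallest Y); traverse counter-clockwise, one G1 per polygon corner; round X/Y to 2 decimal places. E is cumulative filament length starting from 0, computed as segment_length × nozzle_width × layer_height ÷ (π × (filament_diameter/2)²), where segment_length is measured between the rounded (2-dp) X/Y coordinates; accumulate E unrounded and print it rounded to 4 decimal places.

At z = 8.12 mm: the cube (footprint 9×25) is included at this height; the cube at (-1.5, 8.5) is present — its section is the full 21.5×5 rectangle; Taking the union: the regions partially overlap (shared area 45.00 mm²), so overlapping operands fuse into one piece — 1 connected region. The outline is a single polygon with 12 vertices. Extrusion per mm of travel: 0.25 × 0.28 / (π × 0.875²) = 0.029103. Accumulating E over each segment gives final E = 2.7065.

G0 X-1.50 Y8.50 Z8.12
G1 X0.00 Y8.50 E0.0437
G1 X0.00 Y0.00 E0.2910
G1 X9.00 Y0.00 E0.5529
G1 X9.00 Y8.50 E0.8003
G1 X20.00 Y8.50 E1.1205
G1 X20.00 Y13.50 E1.2660
G1 X9.00 Y13.50 E1.5861
G1 X9.00 Y25.00 E1.9208
G1 X0.00 Y25.00 E2.1827
G1 X0.00 Y13.50 E2.5174
G1 X-1.50 Y13.50 E2.5610
G1 X-1.50 Y8.50 E2.7065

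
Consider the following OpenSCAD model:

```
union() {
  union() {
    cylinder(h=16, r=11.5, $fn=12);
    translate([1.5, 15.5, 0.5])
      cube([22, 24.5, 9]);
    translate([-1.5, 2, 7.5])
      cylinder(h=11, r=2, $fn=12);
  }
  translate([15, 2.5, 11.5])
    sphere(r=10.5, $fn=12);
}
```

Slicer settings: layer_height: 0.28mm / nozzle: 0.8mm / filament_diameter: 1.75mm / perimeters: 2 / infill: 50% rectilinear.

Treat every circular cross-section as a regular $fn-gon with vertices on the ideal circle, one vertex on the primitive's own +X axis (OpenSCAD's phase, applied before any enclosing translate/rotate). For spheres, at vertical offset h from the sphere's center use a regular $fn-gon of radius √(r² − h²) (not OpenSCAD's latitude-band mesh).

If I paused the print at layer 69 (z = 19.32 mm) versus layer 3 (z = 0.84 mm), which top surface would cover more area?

layer 3 (z = 0.84 mm)

Layer 69 (z = 19.32): the cylinder is not intersected at this z (z outside [0, 16]); the cube at (1.5, 15.5) is absent (z outside [0.5, 9.5]); the cylinder at (-1.5, 2) is absent (z outside [7.5, 18.5]); Combining (union): nothing is present at this height; the r=10.5 sphere at (15, 2.5) slices to a regular 12-gon of circumradius 7.007 (√(r²−h²) with h=7.82 from center) (area = (12/2)·7.007²·sin(360°/12) = 147.29 mm²); Combining (union): only the r=10.5 sphere at (15, 2.5) is present, so the union is just that shape — area = 147.29 mm². So its area = 147.29 mm². Layer 3 (z = 0.84): the r=11.5 cylinder contributes a regular 12-gon of circumradius 11.5 (area = (12/2)·11.500²·sin(360°/12) = 396.75 mm²); the cube at (1.5, 15.5) is present — its section is the full 22×24.5 rectangle (area 539.00 mm²); the cylinder at (-1.5, 2) is absent (z outside [7.5, 18.5]); Combining (union): the 2 present regions are separate (no shared area or edge), so areas and boundary lengths simply add and each stays a separate island — area = 935.75 mm²; the sphere at (15, 2.5) is not intersected at this z (|z−center|=10.660 > r=10.5); Taking the union: only that combined region is present, so the union is just that shape — area = 935.75 mm². So its area = 935.75 mm². Layer 3 is larger (935.75 vs 147.29 mm²).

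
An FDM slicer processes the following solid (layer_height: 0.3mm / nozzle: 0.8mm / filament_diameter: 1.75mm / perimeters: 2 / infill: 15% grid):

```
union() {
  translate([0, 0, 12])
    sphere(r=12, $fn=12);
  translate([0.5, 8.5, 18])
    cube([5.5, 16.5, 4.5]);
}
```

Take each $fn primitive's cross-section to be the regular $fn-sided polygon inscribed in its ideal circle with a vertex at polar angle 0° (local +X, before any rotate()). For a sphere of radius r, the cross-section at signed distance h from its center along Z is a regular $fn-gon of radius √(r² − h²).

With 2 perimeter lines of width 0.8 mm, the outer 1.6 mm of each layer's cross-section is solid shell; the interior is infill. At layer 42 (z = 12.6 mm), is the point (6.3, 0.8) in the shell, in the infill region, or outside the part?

At z = 12.6 mm: the r=12 sphere slices to a regular 12-gon of circumradius 11.985 (√(r²−h²) with h=0.6 from center); the cube at (0.5, 8.5) is absent (z outside [18, 22.5]); Taking the union: only the r=12 sphere is present, so the union is just that shape — 1 connected region. Overall, the cross-section is a single solid region. The nearest boundary edge runs (11.98, 0.00)→(10.38, 5.99); distance from the point to it = 5.28 mm. The point is inside the cross-section and 5.28 mm from the nearest boundary — more than the 1.6 mm shell width (2 × 0.8), so it's in the infill interior.

infill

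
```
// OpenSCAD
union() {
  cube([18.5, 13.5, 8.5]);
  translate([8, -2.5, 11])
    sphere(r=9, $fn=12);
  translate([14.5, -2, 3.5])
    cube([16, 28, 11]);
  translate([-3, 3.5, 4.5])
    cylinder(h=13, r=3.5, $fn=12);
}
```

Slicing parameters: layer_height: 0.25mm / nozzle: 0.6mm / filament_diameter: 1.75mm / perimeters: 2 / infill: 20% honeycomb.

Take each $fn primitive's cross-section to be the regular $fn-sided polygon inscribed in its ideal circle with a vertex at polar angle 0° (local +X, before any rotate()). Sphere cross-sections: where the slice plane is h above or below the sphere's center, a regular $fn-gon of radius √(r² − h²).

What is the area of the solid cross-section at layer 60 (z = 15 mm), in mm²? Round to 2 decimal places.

At z = 15 mm: the cube is not intersected at this z (z outside [0, 8.5]); the sphere at (8, -2.5): section is a regular 12-gon, circumradius = √(r²−h²) = √(9²−4²) = 8.062 (area = (12/2)·8.062²·sin(360°/12) = 195.00 mm²); the cube at (14.5, -2) is not intersected at this z (z outside [3.5, 14.5]); the cylinder at (-3, 3.5): section is a regular 12-gon, circumradius r=3.5 (area = (12/2)·3.500²·sin(360°/12) = 36.75 mm²); Combining (union): the 2 present regions are separate (no shared area or edge), so areas and boundary lengths simply add and each stays a separate island — area = 231.75 mm². Overall, the cross-section has 2 separate islands. Net area = 231.75 mm².

231.75 mm²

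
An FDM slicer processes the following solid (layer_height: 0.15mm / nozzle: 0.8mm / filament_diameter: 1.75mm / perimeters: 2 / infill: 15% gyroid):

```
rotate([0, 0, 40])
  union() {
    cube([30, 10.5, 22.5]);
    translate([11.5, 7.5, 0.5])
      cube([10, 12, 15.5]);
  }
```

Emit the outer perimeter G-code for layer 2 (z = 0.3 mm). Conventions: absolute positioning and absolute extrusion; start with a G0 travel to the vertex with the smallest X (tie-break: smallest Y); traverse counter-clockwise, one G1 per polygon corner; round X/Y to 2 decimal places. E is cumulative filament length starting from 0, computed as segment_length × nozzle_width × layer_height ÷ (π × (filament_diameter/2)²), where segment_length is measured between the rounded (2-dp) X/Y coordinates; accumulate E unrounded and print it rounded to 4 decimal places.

At z = 0.3 mm: the cube is present — its section is the full 30×10.5 rectangle; the cube at (11.5, 7.5) does not reach this height (z outside [0.5, 16]); Taking the union: only the 30×10.5 cube is present, so the union is just that shape — 1 connected region; (whole slice rotated 40° about Z — lengths, areas and connectivity unchanged). The outline is a single polygon with 4 vertices. Extrusion per mm of travel: 0.8 × 0.15 / (π × 0.875²) = 0.049890. Accumulating E over each segment gives final E = 4.0413.

G0 X-6.75 Y8.04 Z0.30
G1 X0.00 Y0.00 E0.5237
G1 X22.98 Y19.28 E2.0203
G1 X16.23 Y27.33 E2.5444
G1 X-6.75 Y8.04 E4.0413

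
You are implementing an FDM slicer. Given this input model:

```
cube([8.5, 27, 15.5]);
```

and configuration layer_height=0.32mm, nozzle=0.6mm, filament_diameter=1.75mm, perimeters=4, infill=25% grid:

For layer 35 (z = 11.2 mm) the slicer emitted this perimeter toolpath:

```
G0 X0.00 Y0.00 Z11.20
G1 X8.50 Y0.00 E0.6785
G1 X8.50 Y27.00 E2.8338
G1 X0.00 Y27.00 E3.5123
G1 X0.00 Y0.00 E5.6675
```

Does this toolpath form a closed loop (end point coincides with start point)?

yes

Start point (G0): (0.00, 0.00). End point (last G1): the path returns to the start — closed.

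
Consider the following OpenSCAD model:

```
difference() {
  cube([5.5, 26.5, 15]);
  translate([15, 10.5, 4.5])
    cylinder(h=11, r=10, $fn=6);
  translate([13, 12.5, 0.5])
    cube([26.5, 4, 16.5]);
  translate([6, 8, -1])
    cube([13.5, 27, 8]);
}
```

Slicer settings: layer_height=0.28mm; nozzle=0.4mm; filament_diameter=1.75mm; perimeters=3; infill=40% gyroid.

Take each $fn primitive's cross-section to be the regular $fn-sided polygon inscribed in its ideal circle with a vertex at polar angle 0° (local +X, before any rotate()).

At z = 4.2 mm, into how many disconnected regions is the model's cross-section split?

1

At z = 4.2 mm: the cube is present — its section is the full 5.5×26.5 rectangle; the cylinder at (15, 10.5) is absent (z outside [4.5, 15.5]); the cube at (13, 12.5) (footprint 26.5×4) is included at this height; the 13.5×27 cube at (6, 8) contributes its full rectangle; After the difference (first − rest): starting from the 5.5×26.5 cube, the 26.5×4 cube at (13, 12.5) misses the remaining region (no effect); the 13.5×27 cube at (6, 8) misses the remaining region (no effect) — 1 connected region. The result has 1 disconnected region.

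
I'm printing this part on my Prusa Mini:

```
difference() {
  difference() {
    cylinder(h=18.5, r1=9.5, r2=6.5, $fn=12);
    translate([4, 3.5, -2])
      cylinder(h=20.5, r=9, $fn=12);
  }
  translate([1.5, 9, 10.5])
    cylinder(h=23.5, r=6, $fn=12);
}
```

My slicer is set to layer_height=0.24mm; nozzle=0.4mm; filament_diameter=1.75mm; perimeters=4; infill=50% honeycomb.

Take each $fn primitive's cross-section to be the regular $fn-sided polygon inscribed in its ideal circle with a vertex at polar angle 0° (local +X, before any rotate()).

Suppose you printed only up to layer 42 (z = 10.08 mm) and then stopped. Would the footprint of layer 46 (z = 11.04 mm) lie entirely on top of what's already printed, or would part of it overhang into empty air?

Compare the two slices. At z = 10.08: the cone (r1=9.5→r2=6.5) has section circumradius 7.865 here — a regular 12-gon (area = (12/2)·7.865²·sin(360°/12) = 185.59 mm²); the cylinder at (4, 3.5): section is a regular 12-gon, circumradius r=9 (area = (12/2)·9.000²·sin(360°/12) = 243.00 mm²); After the difference (first − rest): starting from the cone (185.59 mm²), the r=9 cylinder at (4, 3.5) partially overlaps it — only the 126.31 mm² overlap (of its 243.00 mm²) is removed, clipping the outline — area = 59.28 mm²; the cylinder at (1.5, 9) is not intersected at this z (z outside [10.5, 34]); Taking the first minus the rest: none of the subtracted shapes is present at this height, so that combined region is unchanged — area = 59.28 mm². At z = 11.04: the cone contributes a regular 12-gon of circumradius 7.710 (interpolated between r1=9.5 and r2=6.5 at t=0.597) (area = (12/2)·7.710²·sin(360°/12) = 178.32 mm²); the cylinder at (4, 3.5): section is a regular 12-gon, circumradius r=9 (area = (12/2)·9.000²·sin(360°/12) = 243.00 mm²); Subtracting the remaining from the first: starting from the cone (178.32 mm²), the r=9 cylinder at (4, 3.5) partially overlaps it — only the 122.96 mm² overlap (of its 243.00 mm²) is removed, clipping the outline — area = 55.36 mm²; the cylinder at (1.5, 9): section is a regular 12-gon, circumradius r=6 (area = (12/2)·6.000²·sin(360°/12) = 108.00 mm²); After the difference (first − rest): starting from the result so far (55.36 mm²), the r=6 cylinder at (1.5, 9) misses the remaining region (no effect) — area = 55.36 mm². Checking containment: the cross-section at z = 11.04 is a subset of the cross-section at z = 10.08.

entirely on top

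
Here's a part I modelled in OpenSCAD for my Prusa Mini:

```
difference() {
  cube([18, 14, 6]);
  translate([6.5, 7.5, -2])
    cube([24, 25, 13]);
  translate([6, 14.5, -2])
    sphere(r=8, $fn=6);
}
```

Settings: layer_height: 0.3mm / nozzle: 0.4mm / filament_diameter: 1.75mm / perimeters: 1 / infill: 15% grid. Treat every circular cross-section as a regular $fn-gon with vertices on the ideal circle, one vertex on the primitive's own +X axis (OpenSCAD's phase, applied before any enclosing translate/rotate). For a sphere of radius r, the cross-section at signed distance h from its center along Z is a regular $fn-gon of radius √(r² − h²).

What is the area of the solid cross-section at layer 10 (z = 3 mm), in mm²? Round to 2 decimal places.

At z = 3 mm: the cube is present — its section is the full 18×14 rectangle (area 252.00 mm²); the cube at (6.5, 7.5) is present — its section is the full 24×25 rectangle (area 600.00 mm²); the r=8 sphere at (6, 14.5) contributes a regular 6-gon of circumradius √(8²−5²) = 6.245 (area = (6/2)·6.245²·sin(360°/6) = 101.32 mm²); Taking the first minus the rest: starting from the 18×14 cube (252.00 mm²), the 24×25 cube at (6.5, 7.5) partially overlaps it — only the 74.75 mm² overlap (of its 600.00 mm²) is removed, clipping the outline; the r=8 sphere at (6, 14.5) partially overlaps it — only the 24.74 mm² overlap (of its 101.32 mm²) is removed, clipping the outline — area = 152.51 mm². Overall, the cross-section is a single solid region. Net area = 152.51 mm².

152.51 mm²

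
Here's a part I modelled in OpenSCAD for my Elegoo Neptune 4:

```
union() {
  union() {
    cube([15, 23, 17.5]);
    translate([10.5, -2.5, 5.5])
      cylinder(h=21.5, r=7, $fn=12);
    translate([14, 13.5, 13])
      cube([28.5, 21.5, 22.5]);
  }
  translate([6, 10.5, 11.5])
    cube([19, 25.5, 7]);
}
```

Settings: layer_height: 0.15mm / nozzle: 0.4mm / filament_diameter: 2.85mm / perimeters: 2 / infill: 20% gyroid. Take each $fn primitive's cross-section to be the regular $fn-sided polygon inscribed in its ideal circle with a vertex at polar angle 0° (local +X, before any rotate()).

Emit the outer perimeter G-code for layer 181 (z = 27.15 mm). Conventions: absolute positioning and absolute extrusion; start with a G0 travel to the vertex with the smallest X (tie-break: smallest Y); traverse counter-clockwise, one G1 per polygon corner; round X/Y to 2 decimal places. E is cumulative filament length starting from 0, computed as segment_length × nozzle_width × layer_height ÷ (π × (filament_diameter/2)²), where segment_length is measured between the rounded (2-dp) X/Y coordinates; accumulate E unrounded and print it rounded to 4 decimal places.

At z = 27.15 mm: the cube does not reach this height (z outside [0, 17.5]); the cylinder at (10.5, -2.5) is not intersected at this z (z outside [5.5, 27]); the 28.5×21.5 cube at (14, 13.5) contributes its full rectangle; Taking the union: only the 28.5×21.5 cube at (14, 13.5) is present, so the union is just that shape — 1 connected region; the cube at (6, 10.5) is absent (z outside [11.5, 18.5]); Merging all regions: only the result so far is present, so the union is just that shape — 1 connected region. The outline is a single polygon with 4 vertices. Extrusion per mm of travel: 0.4 × 0.15 / (π × 1.425²) = 0.009405. Accumulating E over each segment gives final E = 0.9405.

G0 X14.00 Y13.50 Z27.15
G1 X42.50 Y13.50 E0.2681
G1 X42.50 Y35.00 E0.4703
G1 X14.00 Y35.00 E0.7383
G1 X14.00 Y13.50 E0.9405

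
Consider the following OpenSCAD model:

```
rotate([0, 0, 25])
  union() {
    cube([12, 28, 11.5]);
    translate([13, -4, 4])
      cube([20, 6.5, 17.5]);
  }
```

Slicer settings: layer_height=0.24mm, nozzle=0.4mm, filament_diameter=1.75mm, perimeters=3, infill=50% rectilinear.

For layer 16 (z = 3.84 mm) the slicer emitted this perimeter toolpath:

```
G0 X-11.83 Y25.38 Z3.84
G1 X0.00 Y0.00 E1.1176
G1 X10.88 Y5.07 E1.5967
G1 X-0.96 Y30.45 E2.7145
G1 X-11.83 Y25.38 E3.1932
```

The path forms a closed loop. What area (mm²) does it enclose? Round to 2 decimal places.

336.01 mm²

Apply the shoelace formula to the sequence of (X, Y) vertices; enclosed area = 336.01 mm².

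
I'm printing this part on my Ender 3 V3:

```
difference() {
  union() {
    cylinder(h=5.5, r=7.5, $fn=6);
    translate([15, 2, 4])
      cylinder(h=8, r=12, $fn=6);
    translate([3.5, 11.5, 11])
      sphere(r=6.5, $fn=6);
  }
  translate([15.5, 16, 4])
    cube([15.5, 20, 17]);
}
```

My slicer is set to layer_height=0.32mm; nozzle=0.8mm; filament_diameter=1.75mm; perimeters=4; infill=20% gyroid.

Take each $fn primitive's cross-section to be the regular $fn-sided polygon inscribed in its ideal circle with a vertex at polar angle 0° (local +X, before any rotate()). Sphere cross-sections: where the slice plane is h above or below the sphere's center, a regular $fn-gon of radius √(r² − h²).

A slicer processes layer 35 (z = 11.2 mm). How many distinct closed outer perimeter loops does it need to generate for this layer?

At z = 11.2 mm: the cylinder is absent (z outside [0, 5.5]); the r=12 cylinder at (15, 2) contributes a regular 6-gon of circumradius 12; the r=6.5 sphere at (3.5, 11.5) contributes a regular 6-gon of circumradius √(6.5²−0.2²) = 6.497; Taking the union: the regions partially overlap (shared area 9.40 mm²), so overlapping operands fuse into one piece — 1 connected region; the 15.5×20 cube at (15.5, 16) contributes its full rectangle; After the difference (first − rest): starting from the result so far, the 15.5×20 cube at (15.5, 16) misses the remaining region (no effect) — 1 connected region. The result has 1 disconnected region.

1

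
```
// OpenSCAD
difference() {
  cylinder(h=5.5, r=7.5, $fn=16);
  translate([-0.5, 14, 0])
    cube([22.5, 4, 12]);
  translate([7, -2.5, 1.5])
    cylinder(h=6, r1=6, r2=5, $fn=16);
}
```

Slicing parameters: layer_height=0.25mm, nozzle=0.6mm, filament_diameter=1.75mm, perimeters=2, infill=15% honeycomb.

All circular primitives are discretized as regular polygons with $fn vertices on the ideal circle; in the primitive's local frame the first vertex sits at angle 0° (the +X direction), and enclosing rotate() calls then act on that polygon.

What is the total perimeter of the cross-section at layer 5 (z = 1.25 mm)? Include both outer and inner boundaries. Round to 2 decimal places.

At z = 1.25 mm: the r=7.5 cylinder contributes a regular 16-gon of circumradius 7.5 (perimeter = 2·16·7.500·sin(180°/16) = 46.82 mm); the 22.5×4 cube at (-0.5, 14) contributes its full rectangle (perimeter 53.00 mm); the cone at (7, -2.5) does not reach this height (z outside [1.5, 7.5]); Subtracting the remaining from the first: starting from the r=7.5 cylinder, the 22.5×4 cube at (-0.5, 14) misses the remaining region (no effect) — boundary = 46.82 mm. Overall, the cross-section is a single solid region. Total boundary length (outer) = 46.82 mm.

46.82 mm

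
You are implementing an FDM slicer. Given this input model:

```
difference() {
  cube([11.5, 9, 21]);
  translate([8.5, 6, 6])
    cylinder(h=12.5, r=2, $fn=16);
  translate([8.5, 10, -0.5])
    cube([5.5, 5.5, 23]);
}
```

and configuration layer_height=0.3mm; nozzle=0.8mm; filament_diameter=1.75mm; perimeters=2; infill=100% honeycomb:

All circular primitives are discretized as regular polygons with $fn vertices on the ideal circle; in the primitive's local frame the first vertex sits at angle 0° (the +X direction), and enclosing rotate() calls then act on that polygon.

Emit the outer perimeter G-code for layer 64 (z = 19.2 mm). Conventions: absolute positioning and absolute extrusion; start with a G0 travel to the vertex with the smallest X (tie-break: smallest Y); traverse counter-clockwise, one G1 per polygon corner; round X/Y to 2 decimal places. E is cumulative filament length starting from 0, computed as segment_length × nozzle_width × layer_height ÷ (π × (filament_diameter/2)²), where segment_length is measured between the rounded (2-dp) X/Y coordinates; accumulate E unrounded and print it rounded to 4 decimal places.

At z = 19.2 mm: the cube is present — its section is the full 11.5×9 rectangle; the cylinder at (8.5, 6) does not reach this height (z outside [6, 18.5]); the cube at (8.5, 10) (footprint 5.5×5.5) is included at this height; Subtracting the remaining from the first: starting from the 11.5×9 cube, the 5.5×5.5 cube at (8.5, 10) misses the remaining region (no effect) — 1 connected region. The outline is a single polygon with 4 vertices. Extrusion per mm of travel: 0.8 × 0.3 / (π × 0.875²) = 0.099780. Accumulating E over each segment gives final E = 4.0910.

G0 X0.00 Y0.00 Z19.20
G1 X11.50 Y0.00 E1.1475
G1 X11.50 Y9.00 E2.0455
G1 X0.00 Y9.00 E3.1930
G1 X0.00 Y0.00 E4.0910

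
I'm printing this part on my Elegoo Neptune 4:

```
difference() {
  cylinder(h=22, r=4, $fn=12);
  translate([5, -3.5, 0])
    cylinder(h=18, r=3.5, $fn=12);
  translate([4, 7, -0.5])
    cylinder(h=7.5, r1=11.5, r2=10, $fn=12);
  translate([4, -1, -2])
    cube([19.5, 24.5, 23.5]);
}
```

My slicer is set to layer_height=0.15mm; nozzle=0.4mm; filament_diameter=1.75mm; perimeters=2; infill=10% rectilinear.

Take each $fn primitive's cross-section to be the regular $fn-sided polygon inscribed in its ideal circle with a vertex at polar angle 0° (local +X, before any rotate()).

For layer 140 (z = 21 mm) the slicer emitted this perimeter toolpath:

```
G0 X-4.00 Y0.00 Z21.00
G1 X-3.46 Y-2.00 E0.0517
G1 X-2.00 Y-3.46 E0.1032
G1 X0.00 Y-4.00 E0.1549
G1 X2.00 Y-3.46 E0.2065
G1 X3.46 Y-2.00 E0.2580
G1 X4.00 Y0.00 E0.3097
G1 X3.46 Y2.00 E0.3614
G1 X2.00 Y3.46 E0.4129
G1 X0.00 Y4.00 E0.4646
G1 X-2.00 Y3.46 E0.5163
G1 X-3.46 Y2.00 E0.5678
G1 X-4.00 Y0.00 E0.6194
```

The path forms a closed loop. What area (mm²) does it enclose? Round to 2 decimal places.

Apply the shoelace formula to the sequence of (X, Y) vertices; enclosed area = 47.94 mm².

47.94 mm²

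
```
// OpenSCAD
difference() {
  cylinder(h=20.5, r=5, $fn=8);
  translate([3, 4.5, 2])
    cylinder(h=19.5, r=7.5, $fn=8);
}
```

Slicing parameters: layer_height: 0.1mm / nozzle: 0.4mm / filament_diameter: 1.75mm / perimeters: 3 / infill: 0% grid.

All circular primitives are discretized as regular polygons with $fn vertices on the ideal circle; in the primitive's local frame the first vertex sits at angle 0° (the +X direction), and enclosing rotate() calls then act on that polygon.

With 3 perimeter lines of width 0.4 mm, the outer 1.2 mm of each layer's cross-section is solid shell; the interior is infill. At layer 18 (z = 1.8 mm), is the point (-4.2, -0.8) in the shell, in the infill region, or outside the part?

shell

At z = 1.8 mm: the r=5 cylinder contributes a regular 8-gon of circumradius 5; the cylinder at (3, 4.5) does not reach this height (z outside [2, 21.5]); Taking the first minus the rest: none of the subtracted shapes is present at this height, so the r=5 cylinder is unchanged — 1 connected region. Overall, the cross-section is a single solid region. The nearest boundary edge runs (-5.00, 0.00)→(-3.54, -3.54); distance from the point to it = 0.43 mm. The point is inside the cross-section, 0.43 mm from the nearest boundary — within the 1.2 mm shell band (3 × 0.4).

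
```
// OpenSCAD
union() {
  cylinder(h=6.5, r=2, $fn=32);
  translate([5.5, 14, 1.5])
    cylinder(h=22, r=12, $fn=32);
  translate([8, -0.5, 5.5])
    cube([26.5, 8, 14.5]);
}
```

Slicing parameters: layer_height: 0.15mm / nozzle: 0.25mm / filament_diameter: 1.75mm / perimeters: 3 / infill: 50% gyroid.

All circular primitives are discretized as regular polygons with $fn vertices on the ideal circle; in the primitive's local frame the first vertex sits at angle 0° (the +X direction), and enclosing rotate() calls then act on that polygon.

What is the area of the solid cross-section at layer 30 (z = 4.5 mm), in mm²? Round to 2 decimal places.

At z = 4.5 mm: the r=2 cylinder gives a regular 32-gon of circumradius 2 (constant along its height) (area = (32/2)·2.000²·sin(360°/32) = 12.49 mm²); the r=12 cylinder at (5.5, 14) gives a regular 32-gon of circumradius 12 (constant along its height) (area = (32/2)·12.000²·sin(360°/32) = 449.49 mm²); the cube at (8, -0.5) does not reach this height (z outside [5.5, 20]); Combining (union): the 2 present regions are separate (no shared area or edge), so areas and boundary lengths simply add and each stays a separate island — area = 461.97 mm². Overall, the cross-section has 2 separate islands. Net area = 461.97 mm².

461.97 mm²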